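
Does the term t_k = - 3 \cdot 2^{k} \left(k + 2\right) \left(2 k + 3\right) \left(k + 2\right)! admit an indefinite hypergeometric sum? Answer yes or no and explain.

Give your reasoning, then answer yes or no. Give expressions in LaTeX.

Yes. s_k = - 3 \cdot 2^{k} k \left(k + 2\right)!.

Ratio r(k) = (k + 3)**2*(4*k + 10)/((k + 2)*(2*k + 3)).
Take A(k)=2*k + 6, B(k)=1, C(k)=k**2 + 7*k/2 + 3.
Key eq: (2*k + 6)·f(k+1) = (1)·f(k) + (k**2 + 7*k/2 + 3).
From deg A=1, deg B=0, deg C=2: d=1.
Coefficient equations give f(k) = k/2.
Certificate R = B(k−1)f/C = k/((k + 2)*(2*k + 3)) gives s_k = -3*2**k*k*factorial(k + 2).
Check: Δs_k = -3*2**k*(k + 2)*(2*k + 3)*factorial(k + 2). ✓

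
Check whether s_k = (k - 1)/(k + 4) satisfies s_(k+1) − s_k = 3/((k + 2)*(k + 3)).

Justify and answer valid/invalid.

s_(k+1) = k/(k + 5)
s_(k+1) − s_k = 5/(k**2 + 9*k + 20)
(s_(k+1) − s_k) − t_k = 2*(k**2 - k - 15)/(k**4 + 14*k**3 + 71*k**2 + 154*k + 120)

Invalid: residual 2*(k**2 - k - 15)/(k**4 + 14*k**3 + 71*k**2 + 154*k + 120) ≠ 0.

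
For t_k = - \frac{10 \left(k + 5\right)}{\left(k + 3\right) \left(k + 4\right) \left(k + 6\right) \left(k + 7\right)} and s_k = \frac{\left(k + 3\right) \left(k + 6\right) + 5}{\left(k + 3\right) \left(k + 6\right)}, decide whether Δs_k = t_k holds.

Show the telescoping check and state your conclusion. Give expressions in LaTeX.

s_(k+1) = ((k + 4)*(k + 7) + 5)/((k + 4)*(k + 7))
s_(k+1) − s_k = 10*(-k - 5)/(k**4 + 20*k**3 + 145*k**2 + 450*k + 504)
(s_(k+1) − s_k) − t_k = 0

Valid: the claim telescopes to t_k.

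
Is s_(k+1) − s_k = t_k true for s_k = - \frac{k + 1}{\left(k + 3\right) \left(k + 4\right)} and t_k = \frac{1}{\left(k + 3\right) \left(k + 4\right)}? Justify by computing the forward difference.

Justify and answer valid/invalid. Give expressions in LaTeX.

s_(k+1) = (-k - 2)/((k + 4)*(k + 5))
s_(k+1) − s_k = (k - 1)/(k**3 + 12*k**2 + 47*k + 60)
(s_(k+1) − s_k) − t_k = -6/(k**3 + 12*k**2 + 47*k + 60)

Invalid: residual - \frac{6}{k^{3} + 12 k^{2} + 47 k + 60} ≠ 0.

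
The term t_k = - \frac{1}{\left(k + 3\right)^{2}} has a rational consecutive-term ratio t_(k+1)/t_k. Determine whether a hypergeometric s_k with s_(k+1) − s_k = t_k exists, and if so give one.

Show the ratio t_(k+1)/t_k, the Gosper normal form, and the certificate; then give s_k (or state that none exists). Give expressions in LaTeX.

not Gosper-summable; s_k does not exist

Compute t_(k+1)/t_k: get (k + 3)**2/(k + 4)**2.
Factor: A=k**2 + 6*k + 9; B=k**2 + 8*k + 16; C=1.
Solve (k**2 + 6*k + 9)·f(k+1) − (k**2 + 6*k + 9)·f(k) = 1.
Degrees (2,2,0) ⇒ d ≤ 0.
Generic f = c0 gives residual -1; -1 = 0 cannot hold, so t_k is not Gosper-summable.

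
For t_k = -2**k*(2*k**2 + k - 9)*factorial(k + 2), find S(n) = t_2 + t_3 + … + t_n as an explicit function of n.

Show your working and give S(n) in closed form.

Step 1: r(k) = 2*(k + 3)*(k + 2*(k + 1)**2 - 8)/(2*k**2 + k - 9).
So A=2*k + 6 and B=1, with C=k**2 + k/2 - 9/2.
f must satisfy (2*k + 6)·f(k+1) − (1)·f(k) = k**2 + k/2 - 9/2.
Bound: deg f ≤ 1.
A polynomial solution: f(k) = (k - 3)/2.
R(k) = B(k−1)·f(k)/C(k) = (k - 3)/(2*k**2 + k - 9); s_k = R·t_k = -2**k*(k - 3)*factorial(k + 2).
Verify: -2**k*(2*k**2 + k - 9)*factorial(k + 2) matches t_k.
Telescope: S(n) = s_(n+1) − s_(2) = -2**(n + 1)*(n - 2)*factorial(n + 3) − (96) = -2*2**n*n*factorial(n + 3) + 4*2**n*factorial(n + 3) - 96.

S(n) = -2*2**n*n*factorial(n + 3) + 4*2**n*factorial(n + 3) - 96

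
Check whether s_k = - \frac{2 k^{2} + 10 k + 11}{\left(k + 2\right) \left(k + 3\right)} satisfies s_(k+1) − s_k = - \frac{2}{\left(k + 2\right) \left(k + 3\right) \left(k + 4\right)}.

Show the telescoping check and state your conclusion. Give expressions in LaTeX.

Valid: the claim telescopes to t_k.

s_(k+1) = (-10*k - 2*(k + 1)**2 - 21)/((k + 3)*(k + 4))
s_(k+1) − s_k = -2/(k**3 + 9*k**2 + 26*k + 24)
(s_(k+1) − s_k) − t_k = 0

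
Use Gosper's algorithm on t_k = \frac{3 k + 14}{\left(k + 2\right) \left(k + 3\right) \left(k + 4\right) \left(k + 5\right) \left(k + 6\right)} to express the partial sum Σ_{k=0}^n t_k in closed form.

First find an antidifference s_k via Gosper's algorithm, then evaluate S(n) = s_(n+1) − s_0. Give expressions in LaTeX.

Ratio r(k) = (k + 2)*(3*k + 17)/((k + 7)*(3*k + 14)).
Take A(k)=k + 2, B(k)=k + 7, C(k)=k + 14/3.
Set up (k + 2)·f(k+1) − (k + 6)·f(k) − (k + 14/3) = 0.
Bound: deg f ≤ 4.
Coefficient equations give f(k) = k*(k + 4)*(k**2 + 10*k + 31)/90.
So s_k = (B(k−1)f/C)·t_k = (k*(k + 4)*(k + 6)*(k**2 + 10*k + 31)/(30*(3*k + 14)))·t_k = k*(k**2 + 10*k + 31)/(30*(k**3 + 10*k**2 + 31*k + 30)).
Verify: (3*k + 14)/(k**5 + 20*k**4 + 155*k**3 + 580*k**2 + 1044*k + 720) matches t_k.
Σ_(k=0)^n t_k = s_(n+1) − s_(0) = ((n**3 + 13*n**2 + 54*n + 42)/(30*(n**3 + 13*n**2 + 54*n + 72))) − (0), i.e. (n**3 + 13*n**2 + 54*n + 42)/(30*(n**3 + 13*n**2 + 54*n + 72)).

S(n) = \frac{n^{3} + 13 n^{2} + 54 n + 42}{30 \left(n^{3} + 13 n^{2} + 54 n + 72\right)}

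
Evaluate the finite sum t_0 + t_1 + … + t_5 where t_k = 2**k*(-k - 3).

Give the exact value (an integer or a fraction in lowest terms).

r(k) = 2*(k + 4)/(k + 3) after simplifying.
A = 2, B = 1, C = k + 3.
f must satisfy (2)·f(k+1) − (1)·f(k) = k + 3.
From deg A=0, deg B=0, deg C=1: d=1.
Solve for f: f(k) = k + 1 (degree 1 ≤ 1).
Get s_k = R·t_k = 2**k*(-k - 1) with R(k) = B(k−1)f(k)/C(k) = (k + 1)/(k + 3).
Verify: 2**k*(-k - 3) matches t_k.
Telescoping: Σ = s_(6) − s_(0) = -448 − (-1) = -447.

Σ = -447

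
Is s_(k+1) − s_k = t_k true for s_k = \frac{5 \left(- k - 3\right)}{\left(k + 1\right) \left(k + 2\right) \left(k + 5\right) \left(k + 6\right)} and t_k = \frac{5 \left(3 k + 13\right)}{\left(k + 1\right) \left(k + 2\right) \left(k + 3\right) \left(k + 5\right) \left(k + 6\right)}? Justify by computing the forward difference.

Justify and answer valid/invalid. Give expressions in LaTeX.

Invalid: residual \frac{60 \left(- k - 4\right)}{k^{6} + 24 k^{5} + 226 k^{4} + 1056 k^{3} + 2545 k^{2} + 2952 k + 1260} ≠ 0.

s_(k+1) = 5*(-k - 4)/((k + 2)*(k + 3)*(k + 6)*(k + 7))
s_(k+1) − s_k = 5*(3*k**2 + 22*k + 43)/(k**6 + 24*k**5 + 226*k**4 + 1056*k**3 + 2545*k**2 + 2952*k + 1260)
(s_(k+1) − s_k) − t_k = 60*(-k - 4)/(k**6 + 24*k**5 + 226*k**4 + 1056*k**3 + 2545*k**2 + 2952*k + 1260)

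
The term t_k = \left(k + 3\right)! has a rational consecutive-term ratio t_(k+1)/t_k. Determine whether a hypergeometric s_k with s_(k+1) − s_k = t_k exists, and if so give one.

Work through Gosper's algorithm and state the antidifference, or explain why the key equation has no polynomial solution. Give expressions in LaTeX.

none (Gosper's algorithm certifies no s_k)

The ratio is k + 4.
So A=k + 4 and B=1, with C=1.
Solve (k + 4)·f(k+1) − (1)·f(k) = 1.
deg f ≤ -1 (via 1,0,0).
Bound -1 < 0, so the key equation has no polynomial solution.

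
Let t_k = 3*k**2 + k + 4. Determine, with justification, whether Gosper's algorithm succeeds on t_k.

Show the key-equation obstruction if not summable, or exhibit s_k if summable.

t_(k+1)/t_k = (k + 3*(k + 1)**2 + 5)/(3*k**2 + k + 4).
A = 1, B = 1, C = k**2 + k/3 + 4/3.
Key eq: (1)·f(k+1) = (1)·f(k) + (k**2 + k/3 + 4/3).
d = 3 from the (0,0,2) case.
Match coefficients ⇒ f(k) = k*(k**2 - k + 4)/3.
Then R = B(k−1)f/C = k*(k**2 - k + 4)/(3*k**2 + k + 4), so s_k = R(k)·t_k = k*(k**2 - k + 4).
Verify: 3*k**2 + k + 4 matches t_k.

Yes. s_k = k*(k**2 - k + 4).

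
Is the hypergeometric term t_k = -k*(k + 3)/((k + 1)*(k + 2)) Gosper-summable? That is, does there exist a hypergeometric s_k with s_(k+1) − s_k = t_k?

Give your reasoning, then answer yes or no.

Compute t_(k+1)/t_k: get (k + 1)**2*(k + 4)/(k*(k + 3)**2).
Factor: A=k + 1; B=k + 3; C=k**2 + 3*k.
Need (k + 1)·f(k+1) − (k + 2)·f(k) = k**2 + 3*k.
d = 2 from the (1,1,2) case.
Coefficient equations give f(k) = k*(k - 1).
Then R = B(k−1)f/C = (k - 1)*(k + 2)/(k + 3), so s_k = R(k)·t_k = k*(1 - k)/(k + 1).
Δs = k*(-k - 3)/(k**2 + 3*k + 2), as required.

Yes. s_k = k*(1 - k)/(k + 1).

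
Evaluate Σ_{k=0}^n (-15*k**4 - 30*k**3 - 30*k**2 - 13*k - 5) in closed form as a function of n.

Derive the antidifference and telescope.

Compute t_(k+1)/t_k: get (15*k**4 + 90*k**3 + 210*k**2 + 223*k + 93)/(15*k**4 + 30*k**3 + 30*k**2 + 13*k + 5).
Factor: A=1; B=1; C=k**4 + 2*k**3 + 2*k**2 + 13*k/15 + 1/3.
Set up (1)·f(k+1) − (1)·f(k) − (k**4 + 2*k**3 + 2*k**2 + 13*k/15 + 1/3) = 0.
Bound: deg f ≤ 5.
A polynomial solution: f(k) = k*(3*k**4 - k + 3)/15.
Get s_k = R·t_k = k*(-3*k**4 + k - 3) with R(k) = B(k−1)f(k)/C(k) = k*(3*k**4 - k + 3)/(15*k**4 + 30*k**3 + 30*k**2 + 13*k + 5).
Δs = -15*k**4 - 30*k**3 - 30*k**2 - 13*k - 5, as required.
s_(n+1) = -3*n**5 - 15*n**4 - 30*n**3 - 29*n**2 - 16*n - 5 and s_(0) = 0, so S(n) = -3*n**5 - 15*n**4 - 30*n**3 - 29*n**2 - 16*n - 5.

S(n) = -3*n**5 - 15*n**4 - 30*n**3 - 29*n**2 - 16*n - 5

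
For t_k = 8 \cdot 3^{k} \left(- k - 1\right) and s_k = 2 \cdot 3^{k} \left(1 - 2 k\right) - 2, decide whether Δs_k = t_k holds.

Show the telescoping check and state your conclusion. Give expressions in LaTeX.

s_(k+1) = 2*3**(k + 1)*(-2*k - 1) - 2
s_(k+1) − s_k = 8*3**k*(-k - 1)
(s_(k+1) − s_k) − t_k = 0

valid; difference matches t_k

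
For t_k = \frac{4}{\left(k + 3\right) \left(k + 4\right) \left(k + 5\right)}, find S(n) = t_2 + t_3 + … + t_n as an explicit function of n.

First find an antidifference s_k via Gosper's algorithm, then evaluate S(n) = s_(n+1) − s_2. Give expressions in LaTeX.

The ratio is (k + 3)/(k + 6).
Take A(k)=k + 3, B(k)=k + 6, C(k)=1.
f must satisfy (k + 3)·f(k+1) − (k + 5)·f(k) = 1.
Degrees (1,1,0) ⇒ d ≤ 2.
Solving with deg f ≤ 2: f(k) = k*(k + 7)/24.
Certificate R = B(k−1)f/C = k*(k + 5)*(k + 7)/24 gives s_k = k*(k + 7)/(6*(k + 3)*(k + 4)).
Check: Δs_k = 4/(k**3 + 12*k**2 + 47*k + 60). ✓
Telescope: S(n) = s_(n+1) − s_(2) = (n**2 + 9*n + 8)/(6*(n**2 + 9*n + 20)) − (1/10) = (n**2 + 9*n - 10)/(15*(n**2 + 9*n + 20)).

S(n) = \frac{n^{2} + 9 n - 10}{15 \left(n^{2} + 9 n + 20\right)}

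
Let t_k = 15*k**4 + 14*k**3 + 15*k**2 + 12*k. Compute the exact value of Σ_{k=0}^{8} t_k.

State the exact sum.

Σ = 153216

r(k) = (15*k**4 + 74*k**3 + 147*k**2 + 144*k + 56)/(k*(15*k**3 + 14*k**2 + 15*k + 12)) after simplifying.
So A=1 and B=1, with C=k**4 + 14*k**3/15 + k**2 + 4*k/5.
Key eq: (1)·f(k+1) = (1)·f(k) + (k**4 + 14*k**3/15 + k**2 + 4*k/5).
Bound: deg f ≤ 5.
Solving with deg f ≤ 5: f(k) = k*(k - 1)*(3*k**3 - k**2 + 2*k + 4)/15.
Get s_k = R·t_k = k*(3*k**4 - 4*k**3 + 3*k**2 + 2*k - 4) with R(k) = B(k−1)f(k)/C(k) = (k - 1)*(3*k**3 - k**2 + 2*k + 4)/(15*k**3 + 14*k**2 + 15*k + 12).
Δs = k*(15*k**3 + 14*k**2 + 15*k + 12), as required.
Σ_(k=0)^(8) t_k = s_(9) − s_(0) = 153216 − (0) = 153216.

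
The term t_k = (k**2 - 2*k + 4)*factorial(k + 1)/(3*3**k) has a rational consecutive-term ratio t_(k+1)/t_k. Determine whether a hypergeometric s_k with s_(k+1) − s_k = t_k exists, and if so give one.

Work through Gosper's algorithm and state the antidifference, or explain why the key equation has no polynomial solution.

s_k = (k - 2)*factorial(k + 1)/3**k

Compute t_(k+1)/t_k: get (k + 2)*(-2*k + (k + 1)**2 + 2)/(3*(k**2 - 2*k + 4)).
Factor: A=k/3 + 2/3; B=1; C=k**2 - 2*k + 4.
Key eq: (k/3 + 2/3)·f(k+1) = (1)·f(k) + (k**2 - 2*k + 4).
Degrees (1,0,2) ⇒ d ≤ 1.
Match coefficients ⇒ f(k) = 3*(k - 2).
Get s_k = R·t_k = (k - 2)*factorial(k + 1)/3**k with R(k) = B(k−1)f(k)/C(k) = 3*(k - 2)/(k**2 - 2*k + 4).
Δs = (k**2 - 2*k + 4)*factorial(k + 1)/(3*3**k), as required.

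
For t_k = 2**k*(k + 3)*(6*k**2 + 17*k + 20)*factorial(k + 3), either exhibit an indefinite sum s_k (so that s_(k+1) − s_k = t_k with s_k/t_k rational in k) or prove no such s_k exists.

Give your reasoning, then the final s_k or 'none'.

Step 1: r(k) = (k + 4)**2*(34*k + 12*(k + 1)**2 + 74)/((k + 3)*(6*k**2 + 17*k + 20)).
Gosper form: A/B · C(k+1)/C(k) with A=2*k + 8, B=1, C=k**3 + 35*k**2/6 + 71*k/6 + 10.
Need (2*k + 8)·f(k+1) − (1)·f(k) = k**3 + 35*k**2/6 + 71*k/6 + 10.
Degrees (1,0,3) ⇒ d ≤ 2.
A polynomial solution: f(k) = (3*k**2 + k + 4)/6.
So s_k = (B(k−1)f/C)·t_k = ((3*k**2 + k + 4)/((k + 3)*(6*k**2 + 17*k + 20)))·t_k = 2**k*(3*k**2 + k + 4)*factorial(k + 3).
s_(k+1) − s_k = 2**k*(k + 3)*(6*k**2 + 17*k + 20)*factorial(k + 3) = t_k.

s_k = 2**k*(3*k**2 + k + 4)*factorial(k + 3)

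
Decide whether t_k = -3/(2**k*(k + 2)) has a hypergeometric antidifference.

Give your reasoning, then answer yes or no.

No. Not Gosper-summable.

The ratio is (k + 2)/(2*(k + 3)).
Take A(k)=k/2 + 1, B(k)=k + 3, C(k)=1.
Solve (k/2 + 1)·f(k+1) − (k + 2)·f(k) = 1.
deg f ≤ -1 (via 1,1,0).
deg f ≤ -1 is impossible — no certificate.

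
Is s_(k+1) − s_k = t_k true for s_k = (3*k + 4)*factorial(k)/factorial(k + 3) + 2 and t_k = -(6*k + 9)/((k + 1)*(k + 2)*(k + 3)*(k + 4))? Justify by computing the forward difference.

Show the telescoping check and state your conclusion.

valid (s_(k+1) − s_k reduces to t_k)

s_(k+1) = (2*k**3 + 18*k**2 + 55*k + 55)/((k + 2)*(k + 3)*(k + 4))
s_(k+1) − s_k = -(6*k + 9)/((k + 1)*(k + 2)*(k + 3)*(k + 4))
(s_(k+1) − s_k) − t_k = 0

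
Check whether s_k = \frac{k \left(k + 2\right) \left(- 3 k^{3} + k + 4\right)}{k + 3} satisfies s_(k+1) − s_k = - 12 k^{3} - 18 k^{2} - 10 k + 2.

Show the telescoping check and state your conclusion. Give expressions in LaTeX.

s_(k+1) = (k + 1)*(k + 3)*(k - 3*(k + 1)**3 + 5)/(k + 4)
s_(k+1) − s_k = (-12*k**5 - 93*k**4 - 226*k**3 - 219*k**2 - 74*k + 18)/(k**2 + 7*k + 12)
(s_(k+1) − s_k) − t_k = (9*k**4 + 54*k**3 + 65*k**2 + 32*k - 6)/(k**2 + 7*k + 12)

Invalid: residual \frac{9 k^{4} + 54 k^{3} + 65 k^{2} + 32 k - 6}{k^{2} + 7 k + 12} ≠ 0.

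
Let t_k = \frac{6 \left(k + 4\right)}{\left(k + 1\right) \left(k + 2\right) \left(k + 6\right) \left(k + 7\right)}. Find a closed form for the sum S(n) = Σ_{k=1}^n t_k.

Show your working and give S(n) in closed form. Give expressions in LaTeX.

S(n) = \frac{3 n \left(n + 9\right)}{14 \left(n^{2} + 9 n + 14\right)}

Ratio r(k) = (k + 1)*(k + 5)*(k + 6)/((k + 3)*(k + 4)*(k + 8)).
Gosper form: A/B · C(k+1)/C(k) with A=k + 1, B=k + 8, C=k**4 + 16*k**3 + 95*k**2 + 248*k + 240.
Solve (k + 1)·f(k+1) − (k + 7)·f(k) = k**4 + 16*k**3 + 95*k**2 + 248*k + 240.
d = 6 from the (1,1,4) case.
Match coefficients ⇒ f(k) = k*(k + 2)*(k + 3)*(k + 4)*(k + 5)*(k + 7)/12.
Certificate R = B(k−1)f/C = k*(k + 2)*(k + 7)**2/(12*(k + 4)) gives s_k = k*(k + 7)/(2*(k**2 + 7*k + 6)).
Check: Δs_k = 6*(k + 4)/(k**4 + 16*k**3 + 83*k**2 + 152*k + 84). ✓
s_(n+1) = (n**2 + 9*n + 8)/(2*(n**2 + 9*n + 14)) and s_(1) = 2/7, so S(n) = 3*n*(n + 9)/(14*(n**2 + 9*n + 14)).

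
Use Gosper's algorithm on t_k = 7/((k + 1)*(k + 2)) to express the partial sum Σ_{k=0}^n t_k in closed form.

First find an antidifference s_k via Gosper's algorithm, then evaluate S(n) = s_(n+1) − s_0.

S(n) = 7*(n + 1)/(n + 2)

The ratio is (k + 1)/(k + 3).
Take A(k)=k + 1, B(k)=k + 3, C(k)=1.
Key eq: (k + 1)·f(k+1) = (k + 2)·f(k) + (1).
d = 1 from the (1,1,0) case.
Solving with deg f ≤ 1: f(k) = k.
R(k) = B(k−1)·f(k)/C(k) = k*(k + 2); s_k = R·t_k = 7*k/(k + 1).
s_(k+1) − s_k = 7/(k**2 + 3*k + 2) = t_k.
Σ_(k=0)^n t_k = s_(n+1) − s_(0) = (7*(n + 1)/(n + 2)) − (0), i.e. 7*(n + 1)/(n + 2).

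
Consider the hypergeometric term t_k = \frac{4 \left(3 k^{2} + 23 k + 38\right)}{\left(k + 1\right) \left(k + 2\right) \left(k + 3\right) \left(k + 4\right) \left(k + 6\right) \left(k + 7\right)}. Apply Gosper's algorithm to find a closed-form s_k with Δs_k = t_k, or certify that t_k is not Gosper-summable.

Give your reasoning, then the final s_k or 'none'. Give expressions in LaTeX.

t_(k+1)/t_k = (k + 1)*(k + 6)*(23*k + 3*(k + 1)**2 + 61)/((k + 5)*(k + 8)*(3*k**2 + 23*k + 38)).
Factor: A=k + 1; B=k + 8; C=k**3 + 38*k**2/3 + 51*k + 190/3.
f must satisfy (k + 1)·f(k+1) − (k + 7)·f(k) = k**3 + 38*k**2/3 + 51*k + 190/3.
Degrees (1,1,3) ⇒ d ≤ 6.
Solve for f: f(k) = k*(k + 2)*(k + 4)*(k + 5)*(k**2 + 10*k + 27)/54 (degree 6 ≤ 6).
R(k) = B(k−1)·f(k)/C(k) = k*(k + 2)*(k + 4)*(k + 7)*(k**2 + 10*k + 27)/(18*(3*k**2 + 23*k + 38)); s_k = R·t_k = 2*k*(k**2 + 10*k + 27)/(9*(k**3 + 10*k**2 + 27*k + 18)).
Δs = 4*(3*k**2 + 23*k + 38)/(k**6 + 23*k**5 + 207*k**4 + 925*k**3 + 2144*k**2 + 2412*k + 1008), as required.

s_k = \frac{2 k \left(k^{2} + 10 k + 27\right)}{9 \left(k^{3} + 10 k^{2} + 27 k + 18\right)}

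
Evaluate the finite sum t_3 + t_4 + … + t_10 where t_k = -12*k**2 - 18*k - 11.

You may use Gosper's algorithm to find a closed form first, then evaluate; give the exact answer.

Σ = -5584

r(k) = (12*k**2 + 42*k + 41)/(12*k**2 + 18*k + 11) after simplifying.
Take A(k)=1, B(k)=1, C(k)=k**2 + 3*k/2 + 11/12.
Key eq: (1)·f(k+1) = (1)·f(k) + (k**2 + 3*k/2 + 11/12).
From deg A=0, deg B=0, deg C=2: d=3.
Solve for f: f(k) = k*(4*k**2 + 3*k + 4)/12 (degree 3 ≤ 3).
Then R = B(k−1)f/C = k*(4*k**2 + 3*k + 4)/(12*k**2 + 18*k + 11), so s_k = R(k)·t_k = k*(-4*k**2 - 3*k - 4).
s_(k+1) − s_k = -12*k**2 - 18*k - 11 = t_k.
Evaluate s at k=11 and k=3: -5731 and -147; difference -5584.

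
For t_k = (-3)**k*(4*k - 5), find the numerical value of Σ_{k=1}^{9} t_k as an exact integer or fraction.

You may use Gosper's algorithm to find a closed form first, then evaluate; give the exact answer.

Σ = -472389

Ratio r(k) = 3*(1 - 4*k)/(4*k - 5).
Factor: A=-3; B=1; C=k - 5/4.
Key eq: (-3)·f(k+1) = (1)·f(k) + (k - 5/4).
Degrees (0,0,1) ⇒ d ≤ 1.
Coefficient equations give f(k) = -(k - 2)/4.
Certificate R = B(k−1)f/C = -(k - 2)/(4*k - 5) gives s_k = (-3)**k*(2 - k).
s_(k+1) − s_k = (-3)**k*(4*k - 5) = t_k.
Sum = s_(10) − s_(1); s_(10) = -472392, s_(1) = -3 ⇒ -472389.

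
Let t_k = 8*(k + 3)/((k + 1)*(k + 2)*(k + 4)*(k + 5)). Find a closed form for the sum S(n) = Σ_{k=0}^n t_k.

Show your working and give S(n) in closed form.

S(n) = (n**2 + 7*n + 6)/(n**2 + 7*n + 10)

Step 1: r(k) = (k + 1)*(k + 4)**2/((k + 3)**2*(k + 6)).
A = k + 1, B = k + 6, C = k**2 + 6*k + 9.
Need (k + 1)·f(k+1) − (k + 5)·f(k) = k**2 + 6*k + 9.
From deg A=1, deg B=1, deg C=2: d=4.
Match coefficients ⇒ f(k) = k*(k + 2)*(k + 3)*(k + 5)/8.
Then R = B(k−1)f/C = k*(k + 2)*(k + 5)**2/(8*(k + 3)), so s_k = R(k)·t_k = k*(k + 5)/(k**2 + 5*k + 4).
Check: Δs_k = 8*(k + 3)/(k**4 + 12*k**3 + 49*k**2 + 78*k + 40). ✓
Σ_(k=0)^n t_k = s_(n+1) − s_(0) = ((n**2 + 7*n + 6)/(n**2 + 7*n + 10)) − (0), i.e. (n**2 + 7*n + 6)/(n**2 + 7*n + 10).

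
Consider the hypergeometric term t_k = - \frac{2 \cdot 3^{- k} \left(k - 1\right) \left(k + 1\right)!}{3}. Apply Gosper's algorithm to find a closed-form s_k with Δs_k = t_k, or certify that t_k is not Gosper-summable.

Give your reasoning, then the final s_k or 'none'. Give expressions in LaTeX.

Compute t_(k+1)/t_k: get k*(k + 2)/(3*(k - 1)).
Factor: A=k/3 + 2/3; B=1; C=k - 1.
Key eq: (k/3 + 2/3)·f(k+1) = (1)·f(k) + (k - 1).
deg f ≤ 0 (via 1,0,1).
Match coefficients ⇒ f(k) = 3.
R(k) = B(k−1)·f(k)/C(k) = 3/(k - 1); s_k = R·t_k = -2*factorial(k + 1)/3**k.
s_(k+1) − s_k = -2*(k - 1)*factorial(k + 1)/(3*3**k) = t_k.

s_k = - 2 \cdot 3^{- k} \left(k + 1\right)!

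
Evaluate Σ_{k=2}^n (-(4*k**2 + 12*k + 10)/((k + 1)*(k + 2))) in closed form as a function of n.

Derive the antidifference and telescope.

S(n) = 2*(-6*n**2 - 7*n + 13)/(3*(n + 2))

r(k) = (k + 1)*(6*k + 2*(k + 1)**2 + 11)/((k + 3)*(2*k**2 + 6*k + 5)) after simplifying.
A = k + 1, B = k + 3, C = k**2 + 3*k + 5/2.
Solve (k + 1)·f(k+1) − (k + 2)·f(k) = k**2 + 3*k + 5/2.
Degrees (1,1,2) ⇒ d ≤ 2.
Match coefficients ⇒ f(k) = k*(2*k + 3)/2.
Certificate R = B(k−1)f/C = k*(k + 2)*(2*k + 3)/(2*k**2 + 6*k + 5) gives s_k = -2*k*(2*k + 3)/(k + 1).
Δs = 2*(-2*k**2 - 6*k - 5)/(k**2 + 3*k + 2), as required.
Telescope: S(n) = s_(n+1) − s_(2) = 2*(-2*n**2 - 7*n - 5)/(n + 2) − (-28/3) = 2*(-6*n**2 - 7*n + 13)/(3*(n + 2)).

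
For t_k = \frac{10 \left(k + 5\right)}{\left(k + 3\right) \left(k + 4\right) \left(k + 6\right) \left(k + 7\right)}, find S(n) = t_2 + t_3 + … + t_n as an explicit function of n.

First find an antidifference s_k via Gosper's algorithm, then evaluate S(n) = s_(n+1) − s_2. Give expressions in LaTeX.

Ratio r(k) = (k + 3)*(k + 6)**2/((k + 5)**2*(k + 8)).
Gosper form: A/B · C(k+1)/C(k) with A=k + 3, B=k + 8, C=k**2 + 10*k + 25.
Need (k + 3)·f(k+1) − (k + 7)·f(k) = k**2 + 10*k + 25.
From deg A=1, deg B=1, deg C=2: d=4.
Coefficient equations give f(k) = k*(k + 4)*(k + 5)*(k + 9)/36.
So s_k = (B(k−1)f/C)·t_k = (k*(k + 4)*(k + 7)*(k + 9)/(36*(k + 5)))·t_k = 5*k*(k + 9)/(18*(k**2 + 9*k + 18)).
s_(k+1) − s_k = 10*(k + 5)/(k**4 + 20*k**3 + 145*k**2 + 450*k + 504) = t_k.
s_(n+1) = 5*(n**2 + 11*n + 10)/(18*(n**2 + 11*n + 28)) and s_(2) = 11/72, so S(n) = (n**2 + 11*n - 12)/(8*(n**2 + 11*n + 28)).

S(n) = \frac{n^{2} + 11 n - 12}{8 \left(n^{2} + 11 n + 28\right)}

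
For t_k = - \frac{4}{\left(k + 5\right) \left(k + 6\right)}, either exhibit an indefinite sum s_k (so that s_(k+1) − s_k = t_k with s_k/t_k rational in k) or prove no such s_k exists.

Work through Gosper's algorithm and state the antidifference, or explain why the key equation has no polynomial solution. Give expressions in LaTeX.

s_k = - \frac{4 k}{5 k + 25}

Step 1: r(k) = (k + 5)/(k + 7).
Normal form (A,B,C) = (k + 5, k + 7, 1).
f must satisfy (k + 5)·f(k+1) − (k + 6)·f(k) = 1.
d = 1 from the (1,1,0) case.
A polynomial solution: f(k) = k/5.
R(k) = B(k−1)·f(k)/C(k) = k*(k + 6)/5; s_k = R·t_k = -4*k/(5*k + 25).
Check: Δs_k = -4/(k**2 + 11*k + 30). ✓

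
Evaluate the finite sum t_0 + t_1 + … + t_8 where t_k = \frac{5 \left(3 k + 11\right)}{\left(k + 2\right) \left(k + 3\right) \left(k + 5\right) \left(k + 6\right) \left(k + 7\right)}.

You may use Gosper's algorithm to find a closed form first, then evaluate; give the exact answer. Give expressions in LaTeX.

Σ = 25/308

r(k) = (k + 2)*(k + 5)*(3*k + 14)/((k + 4)*(k + 8)*(3*k + 11)) after simplifying.
A = k + 2, B = k + 8, C = k**2 + 23*k/3 + 44/3.
Solve (k + 2)·f(k+1) − (k + 7)·f(k) = k**2 + 23*k/3 + 44/3.
deg f ≤ 5 (via 1,1,2).
Coefficient equations give f(k) = k*(k + 3)*(k + 4)*(k**2 + 13*k + 52)/180.
So s_k = (B(k−1)f/C)·t_k = (k*(k + 3)*(k + 7)*(k**2 + 13*k + 52)/(60*(3*k + 11)))·t_k = k*(k**2 + 13*k + 52)/(12*(k**3 + 13*k**2 + 52*k + 60)).
s_(k+1) − s_k = 5*(3*k + 11)/(k**5 + 23*k**4 + 203*k**3 + 853*k**2 + 1692*k + 1260) = t_k.
Σ_(k=0)^(8) t_k = s_(9) − s_(0) = 25/308 − (0) = 25/308.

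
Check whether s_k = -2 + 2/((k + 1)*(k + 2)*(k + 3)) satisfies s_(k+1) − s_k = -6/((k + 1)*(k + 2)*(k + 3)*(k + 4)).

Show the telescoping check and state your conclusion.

valid (s_(k+1) − s_k reduces to t_k)

s_(k+1) = -2 + 2/((k + 2)*(k + 3)*(k + 4))
s_(k+1) − s_k = -6/((k + 1)*(k + 2)*(k + 3)*(k + 4))
(s_(k+1) − s_k) − t_k = 0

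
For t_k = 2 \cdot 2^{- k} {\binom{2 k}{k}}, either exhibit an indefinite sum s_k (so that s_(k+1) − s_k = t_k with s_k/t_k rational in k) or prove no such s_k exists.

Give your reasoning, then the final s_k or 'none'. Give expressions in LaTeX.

none (Gosper's algorithm certifies no s_k)

The ratio is (2*k + 1)/(k + 1).
Take A(k)=2*k + 1, B(k)=k + 1, C(k)=1.
Set up (2*k + 1)·f(k+1) − (k)·f(k) − (1) = 0.
deg f ≤ -1 (via 1,1,0).
d = -1 < 0 ⇒ no nonzero polynomial f; not summable.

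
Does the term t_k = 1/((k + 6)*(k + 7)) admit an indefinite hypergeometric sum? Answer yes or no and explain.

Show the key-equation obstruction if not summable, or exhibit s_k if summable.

The ratio is (k + 6)/(k + 8).
Gosper form: A/B · C(k+1)/C(k) with A=k + 6, B=k + 8, C=1.
Set up (k + 6)·f(k+1) − (k + 7)·f(k) − (1) = 0.
d = 1 from the (1,1,0) case.
Solving with deg f ≤ 1: f(k) = k/6.
Certificate R = B(k−1)f/C = k*(k + 7)/6 gives s_k = k/(6*(k + 6)).
Check: Δs_k = 1/(k**2 + 13*k + 42). ✓

Yes. s_k = k/(6*(k + 6)).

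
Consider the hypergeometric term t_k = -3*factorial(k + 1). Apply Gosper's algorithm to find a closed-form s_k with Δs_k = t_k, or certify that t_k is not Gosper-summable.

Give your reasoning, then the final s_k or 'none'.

none (Gosper's algorithm certifies no s_k)

Ratio r(k) = k + 2.
Factor: A=k + 2; B=1; C=1.
Solve (k + 2)·f(k+1) − (1)·f(k) = 1.
Degrees (1,0,0) ⇒ d ≤ -1.
deg f ≤ -1 is impossible — no certificate.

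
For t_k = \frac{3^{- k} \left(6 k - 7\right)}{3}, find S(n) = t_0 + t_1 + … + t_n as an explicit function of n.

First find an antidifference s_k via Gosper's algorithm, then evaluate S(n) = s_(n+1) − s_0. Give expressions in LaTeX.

S(n) = -2 - 3^{- n} n - \frac{3^{- n}}{3}

r(k) = (6*k - 1)/(3*(6*k - 7)) after simplifying.
So A=1/3 and B=1, with C=k - 7/6.
Key eq: (1/3)·f(k+1) = (1)·f(k) + (k - 7/6).
d = 1 from the (0,0,1) case.
Solve for f: f(k) = -(3*k - 2)/2 (degree 1 ≤ 1).
Certificate R = B(k−1)f/C = -3*(3*k - 2)/(6*k - 7) gives s_k = (2 - 3*k)/3**k.
Δs = (6*k - 7)/(3*3**k), as required.
Σ_(k=0)^n t_k = s_(n+1) − s_(0) = (3**(-n - 1)*(-3*n - 1)) − (2), i.e. -2 - n/3**n - 1/(3*3**n).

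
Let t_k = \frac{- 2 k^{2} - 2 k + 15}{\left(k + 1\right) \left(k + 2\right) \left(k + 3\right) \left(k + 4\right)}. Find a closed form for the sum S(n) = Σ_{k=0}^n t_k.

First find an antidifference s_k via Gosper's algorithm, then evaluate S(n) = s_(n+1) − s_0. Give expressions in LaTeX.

Compute t_(k+1)/t_k: get (k + 1)*(2*k + 2*(k + 1)**2 - 13)/((k + 5)*(2*k**2 + 2*k - 15)).
Normal form (A,B,C) = (k + 1, k + 5, k**2 + k - 15/2).
Key eq: (k + 1)·f(k+1) = (k + 4)·f(k) + (k**2 + k - 15/2).
From deg A=1, deg B=1, deg C=2: d=3.
Solve for f: f(k) = -k*(k**2 + 10*k + 19)/4 (degree 3 ≤ 3).
R(k) = B(k−1)·f(k)/C(k) = -k*(k + 4)*(k**2 + 10*k + 19)/(2*(2*k**2 + 2*k - 15)); s_k = R·t_k = k*(k**2 + 10*k + 19)/(2*(k + 1)*(k + 2)*(k + 3)).
s_(k+1) − s_k = (-2*k**2 - 2*k + 15)/(k**4 + 10*k**3 + 35*k**2 + 50*k + 24) = t_k.
Evaluate: s_(n+1) = (n**3 + 13*n**2 + 42*n + 30)/(2*(n**3 + 9*n**2 + 26*n + 24)); subtract s_(0) = 0 ⇒ S(n) = (n**3 + 13*n**2 + 42*n + 30)/(2*(n**3 + 9*n**2 + 26*n + 24)).

S(n) = \frac{n^{3} + 13 n^{2} + 42 n + 30}{2 \left(n^{3} + 9 n^{2} + 26 n + 24\right)}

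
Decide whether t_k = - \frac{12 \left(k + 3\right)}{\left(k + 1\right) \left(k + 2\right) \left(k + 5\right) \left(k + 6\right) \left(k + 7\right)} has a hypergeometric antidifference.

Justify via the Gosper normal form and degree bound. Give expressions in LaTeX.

Step 1: r(k) = (k + 1)*(k + 4)*(k + 5)/((k + 3)**2*(k + 8)).
So A=k + 1 and B=k + 8, with C=k**3 + 10*k**2 + 33*k + 36.
Need (k + 1)·f(k+1) − (k + 7)·f(k) = k**3 + 10*k**2 + 33*k + 36.
d = 6 from the (1,1,3) case.
Match coefficients ⇒ f(k) = k*(k + 2)*(k + 3)*(k + 4)*(k**2 + 12*k + 41)/90.
Certificate R = B(k−1)f/C = k*(k + 2)*(k + 7)*(k**2 + 12*k + 41)/(90*(k + 3)) gives s_k = 2*k*(-k**2 - 12*k - 41)/(15*(k**3 + 12*k**2 + 41*k + 30)).
Verify: 12*(-k - 3)/(k**5 + 21*k**4 + 163*k**3 + 567*k**2 + 844*k + 420) matches t_k.

Yes. s_k = \frac{2 k \left(- k^{2} - 12 k - 41\right)}{15 \left(k^{3} + 12 k^{2} + 41 k + 30\right)}.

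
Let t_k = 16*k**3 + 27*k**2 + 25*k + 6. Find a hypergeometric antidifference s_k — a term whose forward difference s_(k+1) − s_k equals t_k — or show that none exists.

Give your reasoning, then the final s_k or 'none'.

Ratio r(k) = (16*k**3 + 75*k**2 + 127*k + 74)/(16*k**3 + 27*k**2 + 25*k + 6).
So A=1 and B=1, with C=k**3 + 27*k**2/16 + 25*k/16 + 3/8.
Solve (1)·f(k+1) − (1)·f(k) = k**3 + 27*k**2/16 + 25*k/16 + 3/8.
deg f ≤ 4 (via 0,0,3).
Solving with deg f ≤ 4: f(k) = k*(4*k**3 + k**2 + 3*k - 2)/16.
R(k) = B(k−1)·f(k)/C(k) = k*(4*k**3 + k**2 + 3*k - 2)/(16*k**3 + 27*k**2 + 25*k + 6); s_k = R·t_k = k*(4*k**3 + k**2 + 3*k - 2).
Δs = 16*k**3 + 27*k**2 + 25*k + 6, as required.

s_k = k*(4*k**3 + k**2 + 3*k - 2)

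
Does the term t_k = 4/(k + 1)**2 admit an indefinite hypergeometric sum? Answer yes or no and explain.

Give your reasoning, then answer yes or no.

No. Not Gosper-summable.

t_(k+1)/t_k = (k + 1)**2/(k + 2)**2.
A = k**2 + 2*k + 1, B = k**2 + 4*k + 4, C = 1.
Key eq: (k**2 + 2*k + 1)·f(k+1) = (k**2 + 2*k + 1)·f(k) + (1).
Degrees (2,2,0) ⇒ d ≤ 0.
Write f(k) = c0. Then LHS − RHS = -1, requiring -1 = 0: contradictory. No certificate.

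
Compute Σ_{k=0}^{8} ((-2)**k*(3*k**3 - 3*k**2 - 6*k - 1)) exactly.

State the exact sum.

Σ = 249345

t_(k+1)/t_k = 2*(-3*k**3 - 6*k**2 + 3*k + 7)/(3*k**3 - 3*k**2 - 6*k - 1).
Factor: A=-2; B=1; C=k**3 - k**2 - 2*k - 1/3.
Set up (-2)·f(k+1) − (1)·f(k) − (k**3 - k**2 - 2*k - 1/3) = 0.
Degrees (0,0,3) ⇒ d ≤ 3.
Solving with deg f ≤ 3: f(k) = -(k**3 - 3*k**2 + 1)/3.
R(k) = B(k−1)·f(k)/C(k) = -(k**3 - 3*k**2 + 1)/(3*k**3 - 3*k**2 - 6*k - 1); s_k = R·t_k = (-2)**k*(-k**3 + 3*k**2 - 1).
Verify: (-2)**k*(3*k**3 - 3*k**2 - 6*k - 1) matches t_k.
Telescoping: Σ = s_(9) − s_(0) = 249344 − (-1) = 249345.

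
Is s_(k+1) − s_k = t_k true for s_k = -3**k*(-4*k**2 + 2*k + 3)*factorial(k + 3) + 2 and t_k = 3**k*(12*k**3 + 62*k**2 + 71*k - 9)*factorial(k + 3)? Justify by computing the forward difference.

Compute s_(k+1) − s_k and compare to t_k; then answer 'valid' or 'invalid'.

s_(k+1) = -3**(k + 1)*(2*k - 4*(k + 1)**2 + 5)*factorial(k + 4) + 2
s_(k+1) − s_k = 3**k*(12*k**3 + 62*k**2 + 71*k - 9)*factorial(k + 3)
(s_(k+1) − s_k) − t_k = 0

valid (s_(k+1) − s_k reduces to t_k)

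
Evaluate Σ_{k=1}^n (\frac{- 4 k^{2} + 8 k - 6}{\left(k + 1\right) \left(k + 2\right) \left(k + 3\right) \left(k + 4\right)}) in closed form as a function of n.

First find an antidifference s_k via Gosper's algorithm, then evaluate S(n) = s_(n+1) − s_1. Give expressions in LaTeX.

S(n) = \frac{n \left(- 5 n^{2} + 3 n - 10\right)}{12 \left(n^{3} + 9 n^{2} + 26 n + 24\right)}

The ratio is (2*k**3 + 2*k**2 + k + 1)/(2*k**3 + 6*k**2 - 17*k + 15).
Normal form (A,B,C) = (k + 1, k + 5, k**2 - 2*k + 3/2).
Set up (k + 1)·f(k+1) − (k + 4)·f(k) − (k**2 - 2*k + 3/2) = 0.
d = 3 from the (1,1,2) case.
Solve for f: f(k) = k*(k**2 + 8)/6 (degree 3 ≤ 3).
Certificate R = B(k−1)f/C = k*(k + 4)*(k**2 + 8)/(3*(2*k**2 - 4*k + 3)) gives s_k = -2*k*(k**2 + 8)/(3*(k + 1)*(k + 2)*(k + 3)).
s_(k+1) − s_k = 2*(-2*k**2 + 4*k - 3)/(k**4 + 10*k**3 + 35*k**2 + 50*k + 24) = t_k.
Σ_(k=1)^n t_k = s_(n+1) − s_(1) = (2*(-n**3 - 3*n**2 - 11*n - 9)/(3*(n**3 + 9*n**2 + 26*n + 24))) − (-1/4), i.e. n*(-5*n**2 + 3*n - 10)/(12*(n**3 + 9*n**2 + 26*n + 24)).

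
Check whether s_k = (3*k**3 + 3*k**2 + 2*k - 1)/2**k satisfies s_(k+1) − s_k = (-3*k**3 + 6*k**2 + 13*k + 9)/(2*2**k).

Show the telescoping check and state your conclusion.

valid (s_(k+1) − s_k reduces to t_k)

s_(k+1) = (3*k**3 + 12*k**2 + 17*k + 7)/(2*2**k)
s_(k+1) − s_k = (-3*k**3 + 6*k**2 + 13*k + 9)/(2*2**k)
(s_(k+1) − s_k) − t_k = 0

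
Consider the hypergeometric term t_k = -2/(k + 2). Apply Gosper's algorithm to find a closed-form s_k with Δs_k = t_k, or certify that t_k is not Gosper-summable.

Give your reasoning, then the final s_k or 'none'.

none — t_k is not Gosper-summable

Ratio r(k) = (k + 2)/(k + 3).
Gosper form: A/B · C(k+1)/C(k) with A=k + 2, B=k + 3, C=1.
Key eq: (k + 2)·f(k+1) = (k + 2)·f(k) + (1).
d = 0 from the (1,1,0) case.
Put f(k) = c0: A·f(k+1) − B(k−1)·f(k) − C = -1; need -1 = 0 — inconsistent ⇒ no f, not summable.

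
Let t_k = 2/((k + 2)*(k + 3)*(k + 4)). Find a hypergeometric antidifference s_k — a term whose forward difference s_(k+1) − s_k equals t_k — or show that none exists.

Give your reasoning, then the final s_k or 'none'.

s_k = k*(k + 5)/(6*(k + 2)*(k + 3))

Compute t_(k+1)/t_k: get (k + 2)/(k + 5).
So A=k + 2 and B=k + 5, with C=1.
Solve (k + 2)·f(k+1) − (k + 4)·f(k) = 1.
From deg A=1, deg B=1, deg C=0: d=2.
Solving with deg f ≤ 2: f(k) = k*(k + 5)/12.
Get s_k = R·t_k = k*(k + 5)/(6*(k + 2)*(k + 3)) with R(k) = B(k−1)f(k)/C(k) = k*(k + 4)*(k + 5)/12.
Check: Δs_k = 2/(k**3 + 9*k**2 + 26*k + 24). ✓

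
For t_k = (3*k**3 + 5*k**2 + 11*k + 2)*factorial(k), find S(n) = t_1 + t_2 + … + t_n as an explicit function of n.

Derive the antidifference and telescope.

S(n) = 3*n**3*factorial(n) + 8*n**2*factorial(n) + 10*n*factorial(n) + 5*factorial(n) - 5

r(k) = (3*k**4 + 17*k**3 + 44*k**2 + 51*k + 21)/(3*k**3 + 5*k**2 + 11*k + 2) after simplifying.
Take A(k)=k + 1, B(k)=1, C(k)=k**3 + 5*k**2/3 + 11*k/3 + 2/3.
Solve (k + 1)·f(k+1) − (1)·f(k) = k**3 + 5*k**2/3 + 11*k/3 + 2/3.
Degrees (1,0,3) ⇒ d ≤ 2.
Solving with deg f ≤ 2: f(k) = (3*k**2 - k + 3)/3.
So s_k = (B(k−1)f/C)·t_k = ((3*k**2 - k + 3)/(3*k**3 + 5*k**2 + 11*k + 2))·t_k = (3*k**2 - k + 3)*factorial(k).
Check: Δs_k = (3*k**3 + 5*k**2 + 11*k + 2)*factorial(k). ✓
s_(n+1) = (3*n**2 + 5*n + 5)*factorial(n + 1) and s_(1) = 5, so S(n) = 3*n**3*factorial(n) + 8*n**2*factorial(n) + 10*n*factorial(n) + 5*factorial(n) - 5.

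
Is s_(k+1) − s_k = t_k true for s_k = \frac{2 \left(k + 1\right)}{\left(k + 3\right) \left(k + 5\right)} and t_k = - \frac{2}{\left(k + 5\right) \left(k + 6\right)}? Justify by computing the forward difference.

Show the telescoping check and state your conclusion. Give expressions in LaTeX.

Invalid: residual \frac{4 \left(2 k + 9\right)}{k^{4} + 18 k^{3} + 119 k^{2} + 342 k + 360} ≠ 0.

s_(k+1) = 2*(k + 2)/((k + 4)*(k + 6))
s_(k+1) − s_k = 2*(-k**2 - 3*k + 6)/(k**4 + 18*k**3 + 119*k**2 + 342*k + 360)
(s_(k+1) − s_k) − t_k = 4*(2*k + 9)/(k**4 + 18*k**3 + 119*k**2 + 342*k + 360)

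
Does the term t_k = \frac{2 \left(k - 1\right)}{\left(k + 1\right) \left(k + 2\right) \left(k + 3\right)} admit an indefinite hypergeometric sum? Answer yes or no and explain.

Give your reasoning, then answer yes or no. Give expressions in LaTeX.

r(k) = k*(k + 1)/((k - 1)*(k + 4)) after simplifying.
So A=k + 1 and B=k + 4, with C=k - 1.
Need (k + 1)·f(k+1) − (k + 3)·f(k) = k - 1.
d = 2 from the (1,1,1) case.
Solve for f: f(k) = -k (degree 1 ≤ 2).
Then R = B(k−1)f/C = -k*(k + 3)/(k - 1), so s_k = R(k)·t_k = -2*k/((k + 1)*(k + 2)).
Δs = 2*(k - 1)/(k**3 + 6*k**2 + 11*k + 6), as required.

Yes. s_k = - \frac{2 k}{\left(k + 1\right) \left(k + 2\right)}.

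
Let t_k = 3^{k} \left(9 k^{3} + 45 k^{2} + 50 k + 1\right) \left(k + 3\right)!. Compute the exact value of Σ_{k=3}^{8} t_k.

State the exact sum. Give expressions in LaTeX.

Σ = 2111914221998400

Step 1: r(k) = 3*(9*k**4 + 108*k**3 + 455*k**2 + 773*k + 420)/(9*k**3 + 45*k**2 + 50*k + 1).
A = 3*k + 12, B = 1, C = k**3 + 5*k**2 + 50*k/9 + 1/9.
Need (3*k + 12)·f(k+1) − (1)·f(k) = k**3 + 5*k**2 + 50*k/9 + 1/9.
Degrees (1,0,3) ⇒ d ≤ 2.
Solving with deg f ≤ 2: f(k) = (k - 1)*(3*k + 1)/9.
R(k) = B(k−1)·f(k)/C(k) = (k - 1)*(3*k + 1)/(9*k**3 + 45*k**2 + 50*k + 1); s_k = R·t_k = 3**k*(k - 1)*(3*k + 1)*factorial(k + 3).
Verify: 3**k*(9*k**3 + 45*k**2 + 50*k + 1)*factorial(k + 3) matches t_k.
Sum = s_(9) − s_(3); s_(9) = 2111914222387200, s_(3) = 388800 ⇒ 2111914221998400.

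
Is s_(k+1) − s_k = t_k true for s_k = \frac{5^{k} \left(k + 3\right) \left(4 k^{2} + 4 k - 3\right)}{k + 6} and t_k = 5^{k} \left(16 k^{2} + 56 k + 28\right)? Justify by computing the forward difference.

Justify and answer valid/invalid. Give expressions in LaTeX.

s_(k+1) = 5**(k + 1)*(k + 4)*(4*k + 4*(k + 1)**2 + 1)/(k + 7)
s_(k+1) − s_k = 5**k*(16*k**4 + 216*k**3 + 984*k**2 + 1636*k + 663)/(k**2 + 13*k + 42)
(s_(k+1) − s_k) − t_k = 5**k*(-48*k**3 - 444*k**2 - 1080*k - 513)/(k**2 + 13*k + 42)

Invalid: residual \frac{5^{k} \left(- 48 k^{3} - 444 k^{2} - 1080 k - 513\right)}{k^{2} + 13 k + 42} ≠ 0.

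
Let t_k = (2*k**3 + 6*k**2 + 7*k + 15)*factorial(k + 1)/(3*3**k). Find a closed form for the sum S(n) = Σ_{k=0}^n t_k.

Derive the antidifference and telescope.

S(n) = 3**(-n - 1)*(3**(n + 2) + 2*n**4*factorial(n) + 14*n**3*factorial(n) + 31*n**2*factorial(n) + 25*n*factorial(n) + 6*factorial(n))

Ratio r(k) = (2*k**4 + 16*k**3 + 49*k**2 + 80*k + 60)/(3*(2*k**3 + 6*k**2 + 7*k + 15)).
So A=k/3 + 2/3 and B=1, with C=k**3 + 3*k**2 + 7*k/2 + 15/2.
Key eq: (k/3 + 2/3)·f(k+1) = (1)·f(k) + (k**3 + 3*k**2 + 7*k/2 + 15/2).
Bound: deg f ≤ 2.
A polynomial solution: f(k) = 3*(2*k**2 + 4*k - 3)/2.
Certificate R = B(k−1)f/C = 3*(2*k**2 + 4*k - 3)/(2*k**3 + 6*k**2 + 7*k + 15) gives s_k = (2*k**2 + 4*k - 3)*factorial(k + 1)/3**k.
Check: Δs_k = (2*k**3 + 6*k**2 + 7*k + 15)*factorial(k + 1)/(3*3**k). ✓
Σ_(k=0)^n t_k = s_(n+1) − s_(0) = (3**(-n - 1)*(2*n**2 + 8*n + 3)*factorial(n + 2)) − (-3), i.e. 3**(-n - 1)*(3**(n + 2) + 2*n**4*factorial(n) + 14*n**3*factorial(n) + 31*n**2*factorial(n) + 25*n*factorial(n) + 6*factorial(n)).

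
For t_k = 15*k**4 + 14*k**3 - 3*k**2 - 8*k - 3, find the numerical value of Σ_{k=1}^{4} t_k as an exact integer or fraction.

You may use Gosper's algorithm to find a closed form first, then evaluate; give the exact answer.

Σ = 6528

Step 1: r(k) = (15*k**4 + 74*k**3 + 129*k**2 + 88*k + 15)/(15*k**4 + 14*k**3 - 3*k**2 - 8*k - 3).
Factor: A=1; B=1; C=k**4 + 14*k**3/15 - k**2/5 - 8*k/15 - 1/5.
Key eq: (1)·f(k+1) = (1)·f(k) + (k**4 + 14*k**3/15 - k**2/5 - 8*k/15 - 1/5).
d = 5 from the (0,0,4) case.
Match coefficients ⇒ f(k) = k**2*(3*k**3 - 4*k**2 - 3*k + 1)/15.
Get s_k = R·t_k = k**2*(3*k**3 - 4*k**2 - 3*k + 1) with R(k) = B(k−1)f(k)/C(k) = k**2*(3*k**3 - 4*k**2 - 3*k + 1)/(15*k**4 + 14*k**3 - 3*k**2 - 8*k - 3).
s_(k+1) − s_k = 15*k**4 + 14*k**3 - 3*k**2 - 8*k - 3 = t_k.
Evaluate s at k=5 and k=1: 6525 and -3; difference 6528.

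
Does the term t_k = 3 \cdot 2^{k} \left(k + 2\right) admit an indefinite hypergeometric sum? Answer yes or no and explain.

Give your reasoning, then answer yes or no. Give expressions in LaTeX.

Yes. s_k = 3 \cdot 2^{k} k.

r(k) = 2*(k + 3)/(k + 2) after simplifying.
Take A(k)=2, B(k)=1, C(k)=k + 2.
Solve (2)·f(k+1) − (1)·f(k) = k + 2.
From deg A=0, deg B=0, deg C=1: d=1.
Match coefficients ⇒ f(k) = k.
Certificate R = B(k−1)f/C = k/(k + 2) gives s_k = 3*2**k*k.
Check: Δs_k = 3*2**k*(k + 2). ✓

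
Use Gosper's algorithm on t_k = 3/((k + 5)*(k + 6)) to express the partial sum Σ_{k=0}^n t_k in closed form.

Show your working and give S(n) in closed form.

S(n) = 3*(n + 1)/(5*(n + 6))

Compute t_(k+1)/t_k: get (k + 5)/(k + 7).
A = k + 5, B = k + 7, C = 1.
Key eq: (k + 5)·f(k+1) = (k + 6)·f(k) + (1).
From deg A=1, deg B=1, deg C=0: d=1.
Solve for f: f(k) = k/5 (degree 1 ≤ 1).
So s_k = (B(k−1)f/C)·t_k = (k*(k + 6)/5)·t_k = 3*k/(5*(k + 5)).
Verify: 3/(k**2 + 11*k + 30) matches t_k.
s_(n+1) = 3*(n + 1)/(5*(n + 6)) and s_(0) = 0, so S(n) = 3*(n + 1)/(5*(n + 6)).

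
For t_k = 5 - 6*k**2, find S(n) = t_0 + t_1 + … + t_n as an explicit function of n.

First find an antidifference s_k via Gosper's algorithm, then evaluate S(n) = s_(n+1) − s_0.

S(n) = -2*n**3 - 3*n**2 + 4*n + 5

Compute t_(k+1)/t_k: get (6*(k + 1)**2 - 5)/(6*k**2 - 5).
Normal form (A,B,C) = (1, 1, k**2 - 5/6).
Solve (1)·f(k+1) − (1)·f(k) = k**2 - 5/6.
Bound: deg f ≤ 3.
Solving with deg f ≤ 3: f(k) = k*(2*k**2 - 3*k - 4)/6.
So s_k = (B(k−1)f/C)·t_k = (k*(2*k**2 - 3*k - 4)/(6*k**2 - 5))·t_k = k*(-2*k**2 + 3*k + 4).
Δs = 5 - 6*k**2, as required.
Σ_(k=0)^n t_k = s_(n+1) − s_(0) = (-2*n**3 - 3*n**2 + 4*n + 5) − (0), i.e. -2*n**3 - 3*n**2 + 4*n + 5.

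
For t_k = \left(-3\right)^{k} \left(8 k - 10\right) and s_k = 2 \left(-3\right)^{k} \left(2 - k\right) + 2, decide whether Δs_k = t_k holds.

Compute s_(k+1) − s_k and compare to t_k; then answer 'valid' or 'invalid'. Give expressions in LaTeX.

s_(k+1) = 2*(-3)**(k + 1)*(1 - k) + 2
s_(k+1) − s_k = (-3)**k*(8*k - 10)
(s_(k+1) − s_k) − t_k = 0

Valid — Δs_k = t_k.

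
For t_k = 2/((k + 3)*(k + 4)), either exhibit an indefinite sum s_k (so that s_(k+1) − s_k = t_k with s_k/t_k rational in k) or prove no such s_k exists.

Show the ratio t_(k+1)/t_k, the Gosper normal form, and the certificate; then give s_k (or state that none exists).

r(k) = (k + 3)/(k + 5) after simplifying.
So A=k + 3 and B=k + 5, with C=1.
Solve (k + 3)·f(k+1) − (k + 4)·f(k) = 1.
deg f ≤ 1 (via 1,1,0).
Solving with deg f ≤ 1: f(k) = k/3.
So s_k = (B(k−1)f/C)·t_k = (k*(k + 4)/3)·t_k = 2*k/(3*(k + 3)).
Δs = 2/(k**2 + 7*k + 12), as required.

s_k = 2*k/(3*(k + 3))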